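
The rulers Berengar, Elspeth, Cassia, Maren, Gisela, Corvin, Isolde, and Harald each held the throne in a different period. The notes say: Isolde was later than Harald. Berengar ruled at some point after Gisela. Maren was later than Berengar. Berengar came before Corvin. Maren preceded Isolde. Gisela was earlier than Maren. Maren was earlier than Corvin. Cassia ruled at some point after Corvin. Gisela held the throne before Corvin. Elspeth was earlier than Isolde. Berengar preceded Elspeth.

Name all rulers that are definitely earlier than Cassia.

Directly stated before Cassia: Corvin.
Berengar reaches Cassia via Berengar → Corvin → Cassia.
Gisela reaches Cassia via Gisela → Corvin → Cassia.
Maren reaches Cassia via Maren → Corvin → Cassia.

Berengar, Corvin, Gisela, Maren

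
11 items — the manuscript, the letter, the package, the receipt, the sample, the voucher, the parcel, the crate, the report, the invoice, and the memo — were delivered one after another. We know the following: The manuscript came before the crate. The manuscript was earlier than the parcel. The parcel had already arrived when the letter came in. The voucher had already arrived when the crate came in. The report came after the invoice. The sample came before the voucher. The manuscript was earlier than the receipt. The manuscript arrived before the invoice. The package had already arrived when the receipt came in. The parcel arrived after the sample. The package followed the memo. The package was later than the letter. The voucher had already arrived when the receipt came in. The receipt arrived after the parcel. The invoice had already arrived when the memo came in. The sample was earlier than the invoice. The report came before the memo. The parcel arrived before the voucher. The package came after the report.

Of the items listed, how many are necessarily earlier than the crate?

4

Directly stated before the crate: the manuscript and the voucher.
The parcel reaches the crate via the parcel → the voucher → the crate.
The sample reaches the crate via the sample → the voucher → the crate.
No chain forces the invoice (or any of the others) ahead of the crate.
That's the manuscript, the parcel, the sample, and the voucher — 4 in all.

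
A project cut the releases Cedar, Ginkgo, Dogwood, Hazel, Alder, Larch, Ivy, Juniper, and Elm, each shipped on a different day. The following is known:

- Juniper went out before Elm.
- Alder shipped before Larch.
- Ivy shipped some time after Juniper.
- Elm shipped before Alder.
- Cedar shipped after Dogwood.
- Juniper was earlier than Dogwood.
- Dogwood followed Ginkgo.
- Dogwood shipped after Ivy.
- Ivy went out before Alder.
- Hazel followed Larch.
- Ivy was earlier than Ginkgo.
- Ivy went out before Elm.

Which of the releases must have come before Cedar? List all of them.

Directly stated before Cedar: Dogwood.
Ginkgo reaches Cedar via Ginkgo → Dogwood → Cedar.
Ivy reaches Cedar via Ivy → Dogwood → Cedar.
Juniper reaches Cedar via Juniper → Dogwood → Cedar.
No chain forces Elm (or any of the others) ahead of Cedar.

Dogwood, Ginkgo, Ivy, Juniper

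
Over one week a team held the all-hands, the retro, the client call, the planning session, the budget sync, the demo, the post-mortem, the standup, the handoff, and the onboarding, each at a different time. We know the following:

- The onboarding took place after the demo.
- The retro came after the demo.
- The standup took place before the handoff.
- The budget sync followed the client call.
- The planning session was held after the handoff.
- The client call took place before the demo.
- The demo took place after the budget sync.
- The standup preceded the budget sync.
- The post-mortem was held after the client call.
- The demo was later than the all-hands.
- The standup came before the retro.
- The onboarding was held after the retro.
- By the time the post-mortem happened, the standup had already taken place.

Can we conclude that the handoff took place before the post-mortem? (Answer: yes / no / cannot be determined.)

No chain of stated constraints runs from the handoff to the post-mortem, and none runs from the post-mortem to the handoff either.
So the relative order of the handoff and the post-mortem is not fixed by the given facts.

cannot be determined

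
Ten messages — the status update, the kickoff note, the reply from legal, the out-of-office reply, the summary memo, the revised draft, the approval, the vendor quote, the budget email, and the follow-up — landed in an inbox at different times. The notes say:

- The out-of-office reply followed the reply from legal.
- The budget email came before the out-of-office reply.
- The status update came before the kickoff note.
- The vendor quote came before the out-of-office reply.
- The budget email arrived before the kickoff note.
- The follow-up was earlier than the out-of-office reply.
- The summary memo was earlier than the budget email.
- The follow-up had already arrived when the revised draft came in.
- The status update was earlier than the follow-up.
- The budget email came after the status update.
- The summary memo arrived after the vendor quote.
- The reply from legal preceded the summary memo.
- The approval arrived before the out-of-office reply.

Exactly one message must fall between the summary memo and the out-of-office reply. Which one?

the budget email

Tracing the constraints gives the summary memo → the budget email → the out-of-office reply, so the budget email sits after the summary memo and before the out-of-office reply.
No other message is forced both after the summary memo and before the out-of-office reply.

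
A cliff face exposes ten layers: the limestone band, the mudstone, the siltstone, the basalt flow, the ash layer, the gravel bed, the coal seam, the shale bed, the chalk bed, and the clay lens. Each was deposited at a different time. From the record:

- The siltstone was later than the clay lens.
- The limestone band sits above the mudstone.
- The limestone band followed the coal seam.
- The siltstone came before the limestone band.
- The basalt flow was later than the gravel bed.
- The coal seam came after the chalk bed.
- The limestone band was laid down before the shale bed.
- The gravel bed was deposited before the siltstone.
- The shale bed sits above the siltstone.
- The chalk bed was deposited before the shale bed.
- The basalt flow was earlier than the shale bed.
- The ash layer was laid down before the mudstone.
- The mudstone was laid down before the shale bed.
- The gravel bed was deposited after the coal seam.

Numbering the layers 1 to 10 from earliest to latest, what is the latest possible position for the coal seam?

5

The coal seam must come before the basalt flow, the gravel bed, the limestone band, the shale bed, and the siltstone — 5 layers forced after it.
Everything else can be placed before the coal seam in some valid order, so the coal seam can sit as late as position 10 − 5 = 5.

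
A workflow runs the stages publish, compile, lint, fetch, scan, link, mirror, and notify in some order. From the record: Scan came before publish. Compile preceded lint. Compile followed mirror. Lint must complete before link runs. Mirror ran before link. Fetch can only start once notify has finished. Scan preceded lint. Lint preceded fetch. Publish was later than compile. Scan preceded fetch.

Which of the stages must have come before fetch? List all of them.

Directly stated before fetch: lint, notify, and scan.
Compile reaches fetch via compile → lint → fetch.
Mirror reaches fetch via mirror → compile → lint → fetch.
No chain forces publish (or any of the others) ahead of fetch.

compile, lint, mirror, notify, scan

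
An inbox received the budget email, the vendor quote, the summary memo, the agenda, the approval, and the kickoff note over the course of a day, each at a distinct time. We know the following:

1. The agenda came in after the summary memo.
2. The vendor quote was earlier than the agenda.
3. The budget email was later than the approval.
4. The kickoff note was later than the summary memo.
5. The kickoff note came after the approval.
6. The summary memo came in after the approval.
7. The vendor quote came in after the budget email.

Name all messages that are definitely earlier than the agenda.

the approval, the budget email, the summary memo, the vendor quote

Directly stated before the agenda: the summary memo and the vendor quote.
The approval reaches the agenda via the approval → the summary memo → the agenda.
The budget email reaches the agenda via the budget email → the vendor quote → the agenda.
No chain forces the kickoff note ahead of the agenda.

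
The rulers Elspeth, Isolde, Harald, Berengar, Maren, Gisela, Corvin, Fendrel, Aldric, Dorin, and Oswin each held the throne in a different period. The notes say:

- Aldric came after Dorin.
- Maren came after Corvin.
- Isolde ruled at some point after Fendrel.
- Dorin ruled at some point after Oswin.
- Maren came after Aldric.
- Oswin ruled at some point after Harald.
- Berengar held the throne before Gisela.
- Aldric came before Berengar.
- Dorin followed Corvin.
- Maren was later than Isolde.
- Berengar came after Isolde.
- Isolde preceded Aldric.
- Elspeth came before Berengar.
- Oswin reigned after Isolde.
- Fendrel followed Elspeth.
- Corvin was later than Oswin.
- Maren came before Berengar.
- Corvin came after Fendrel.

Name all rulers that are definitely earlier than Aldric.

Directly stated before Aldric: Dorin and Isolde.
Corvin reaches Aldric via Corvin → Dorin → Aldric.
Elspeth reaches Aldric via Elspeth → Fendrel → Isolde → Aldric.
Fendrel reaches Aldric via Fendrel → Isolde → Aldric.
Likewise Harald and Oswin each reach Aldric by chaining the stated constraints.
No chain forces Berengar (or any of the others) ahead of Aldric.

Corvin, Dorin, Elspeth, Fendrel, Harald, Isolde, Oswin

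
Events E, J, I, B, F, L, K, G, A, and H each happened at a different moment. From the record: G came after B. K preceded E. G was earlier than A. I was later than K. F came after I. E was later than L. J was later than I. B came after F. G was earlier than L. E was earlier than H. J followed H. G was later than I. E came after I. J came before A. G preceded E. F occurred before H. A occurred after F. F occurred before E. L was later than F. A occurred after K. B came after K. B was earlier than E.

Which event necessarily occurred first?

K has a chain of constraints placing it before every other event, so K must be first.

K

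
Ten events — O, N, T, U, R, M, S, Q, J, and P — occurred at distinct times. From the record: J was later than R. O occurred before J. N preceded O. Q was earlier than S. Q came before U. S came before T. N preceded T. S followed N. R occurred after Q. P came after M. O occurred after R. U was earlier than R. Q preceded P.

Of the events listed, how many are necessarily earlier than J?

5

Directly stated before J: O and R.
N reaches J via N → O → J.
Q reaches J via Q → R → J.
U reaches J via U → R → J.
No chain forces M (or any of the others) ahead of J.
That's N, O, Q, R, and U — 5 in all.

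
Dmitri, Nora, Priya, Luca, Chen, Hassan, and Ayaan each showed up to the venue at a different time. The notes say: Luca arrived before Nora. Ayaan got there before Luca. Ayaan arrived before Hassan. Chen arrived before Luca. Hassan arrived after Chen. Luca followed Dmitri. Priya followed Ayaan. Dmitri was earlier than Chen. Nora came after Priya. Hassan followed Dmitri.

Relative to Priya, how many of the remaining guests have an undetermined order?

4

Forced before Priya: Ayaan; forced after Priya: Nora.
That leaves Chen, Dmitri, Hassan, and Luca with no forced order relative to Priya — 4.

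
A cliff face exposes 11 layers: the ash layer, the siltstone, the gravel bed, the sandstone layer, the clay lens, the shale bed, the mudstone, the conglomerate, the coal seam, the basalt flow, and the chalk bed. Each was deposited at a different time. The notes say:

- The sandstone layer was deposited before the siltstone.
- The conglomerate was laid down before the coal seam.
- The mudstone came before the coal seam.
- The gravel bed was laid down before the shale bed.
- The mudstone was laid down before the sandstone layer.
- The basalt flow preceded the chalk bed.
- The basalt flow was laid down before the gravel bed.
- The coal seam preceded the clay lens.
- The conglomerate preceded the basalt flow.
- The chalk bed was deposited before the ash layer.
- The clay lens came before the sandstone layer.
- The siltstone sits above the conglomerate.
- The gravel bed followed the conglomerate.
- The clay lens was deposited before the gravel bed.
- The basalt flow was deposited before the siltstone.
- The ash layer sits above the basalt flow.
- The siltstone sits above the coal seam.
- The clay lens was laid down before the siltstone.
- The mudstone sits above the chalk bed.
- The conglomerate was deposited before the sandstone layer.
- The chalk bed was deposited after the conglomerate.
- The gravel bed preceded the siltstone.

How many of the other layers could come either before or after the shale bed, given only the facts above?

Forced before the shale bed: the basalt flow, the chalk bed, the clay lens, the coal seam, the conglomerate, the gravel bed, and the mudstone.
That leaves the ash layer, the sandstone layer, and the siltstone with no forced order relative to the shale bed — 3.

3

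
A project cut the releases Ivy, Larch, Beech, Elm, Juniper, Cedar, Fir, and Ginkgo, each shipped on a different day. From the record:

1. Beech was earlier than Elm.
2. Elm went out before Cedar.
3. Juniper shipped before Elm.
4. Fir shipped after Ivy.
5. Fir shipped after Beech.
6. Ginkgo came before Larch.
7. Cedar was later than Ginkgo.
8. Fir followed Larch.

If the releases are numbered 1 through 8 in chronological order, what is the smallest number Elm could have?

Beech and Juniper must both come before Elm — 2 forced predecessors.
Nothing else is forced ahead of Elm, so its earliest slot is position 2 + 1 = 3.

3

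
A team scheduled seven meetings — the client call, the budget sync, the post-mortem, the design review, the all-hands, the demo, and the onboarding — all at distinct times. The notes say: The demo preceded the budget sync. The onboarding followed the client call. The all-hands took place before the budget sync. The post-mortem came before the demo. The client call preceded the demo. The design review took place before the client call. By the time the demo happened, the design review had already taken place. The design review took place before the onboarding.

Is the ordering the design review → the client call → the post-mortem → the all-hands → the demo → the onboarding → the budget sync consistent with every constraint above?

Check each stated constraint against the proposed order — e.g. the client call is ahead of the onboarding; the design review is ahead of the onboarding. Every pair is in the required order; nothing is violated.

yes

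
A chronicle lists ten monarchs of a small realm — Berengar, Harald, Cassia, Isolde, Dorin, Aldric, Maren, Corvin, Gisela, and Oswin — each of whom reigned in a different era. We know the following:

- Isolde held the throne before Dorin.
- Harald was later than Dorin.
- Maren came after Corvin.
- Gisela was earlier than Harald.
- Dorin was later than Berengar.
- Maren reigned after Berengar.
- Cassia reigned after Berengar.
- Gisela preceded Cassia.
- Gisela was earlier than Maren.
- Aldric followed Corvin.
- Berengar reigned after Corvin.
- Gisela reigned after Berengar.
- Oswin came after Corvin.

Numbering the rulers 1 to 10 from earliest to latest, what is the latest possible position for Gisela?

7

Gisela must come before Cassia, Harald, and Maren — 3 rulers forced after them.
Everything else can be placed before Gisela in some valid order, so Gisela can sit as late as position 10 − 3 = 7.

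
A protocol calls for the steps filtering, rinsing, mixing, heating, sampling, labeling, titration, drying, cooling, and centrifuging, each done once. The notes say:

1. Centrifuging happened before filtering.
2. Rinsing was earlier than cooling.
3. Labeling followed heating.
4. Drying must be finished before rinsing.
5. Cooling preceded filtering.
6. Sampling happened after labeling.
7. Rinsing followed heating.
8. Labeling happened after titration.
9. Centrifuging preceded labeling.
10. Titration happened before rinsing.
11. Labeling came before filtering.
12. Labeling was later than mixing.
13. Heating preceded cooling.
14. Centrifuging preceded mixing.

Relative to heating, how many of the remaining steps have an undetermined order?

Forced after heating: cooling, filtering, labeling, rinsing, and sampling.
That leaves centrifuging, drying, mixing, and titration with no forced order relative to heating — 4.

4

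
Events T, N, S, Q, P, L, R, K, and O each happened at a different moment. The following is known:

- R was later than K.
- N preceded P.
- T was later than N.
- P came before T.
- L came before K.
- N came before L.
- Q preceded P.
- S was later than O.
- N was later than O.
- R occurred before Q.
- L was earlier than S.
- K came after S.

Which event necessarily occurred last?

Every other event has a chain of constraints placing it before T, so T is last.

T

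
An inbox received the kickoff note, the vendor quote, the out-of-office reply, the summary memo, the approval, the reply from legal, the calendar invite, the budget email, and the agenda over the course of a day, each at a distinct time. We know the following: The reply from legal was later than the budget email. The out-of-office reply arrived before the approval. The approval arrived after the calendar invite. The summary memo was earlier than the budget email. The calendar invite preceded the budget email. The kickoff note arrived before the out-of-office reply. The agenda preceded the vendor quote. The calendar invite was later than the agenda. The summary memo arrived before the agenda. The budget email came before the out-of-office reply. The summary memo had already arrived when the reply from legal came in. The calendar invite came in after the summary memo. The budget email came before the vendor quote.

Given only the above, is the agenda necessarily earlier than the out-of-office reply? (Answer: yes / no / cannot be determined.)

Chain the constraints: the agenda → the calendar invite → the budget email → the out-of-office reply. Each link is directly stated, so the agenda comes before the out-of-office reply.

yes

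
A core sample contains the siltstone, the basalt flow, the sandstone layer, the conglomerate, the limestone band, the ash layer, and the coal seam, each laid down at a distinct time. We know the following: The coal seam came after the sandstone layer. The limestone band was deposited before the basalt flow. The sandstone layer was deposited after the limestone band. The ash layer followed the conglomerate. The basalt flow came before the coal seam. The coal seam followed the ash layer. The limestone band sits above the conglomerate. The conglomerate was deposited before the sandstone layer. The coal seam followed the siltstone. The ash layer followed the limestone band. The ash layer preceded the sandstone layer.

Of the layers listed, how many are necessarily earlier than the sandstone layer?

3

Directly stated before the sandstone layer: the ash layer, the conglomerate, and the limestone band.
That's the ash layer, the conglomerate, and the limestone band — 3 in all.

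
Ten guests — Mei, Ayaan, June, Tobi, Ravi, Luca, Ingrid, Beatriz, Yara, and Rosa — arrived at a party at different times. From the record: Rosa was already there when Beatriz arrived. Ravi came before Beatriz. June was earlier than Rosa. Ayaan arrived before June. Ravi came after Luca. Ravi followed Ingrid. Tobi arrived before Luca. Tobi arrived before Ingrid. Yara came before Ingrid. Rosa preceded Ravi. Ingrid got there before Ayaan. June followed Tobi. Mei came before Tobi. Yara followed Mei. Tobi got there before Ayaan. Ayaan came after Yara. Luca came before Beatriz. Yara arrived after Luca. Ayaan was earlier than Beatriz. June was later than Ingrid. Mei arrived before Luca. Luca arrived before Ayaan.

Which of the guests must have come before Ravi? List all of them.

Directly stated before Ravi: Ingrid, Luca, and Rosa.
Ayaan reaches Ravi via Ayaan → June → Rosa → Ravi.
June reaches Ravi via June → Rosa → Ravi.
Mei reaches Ravi via Mei → Luca → Ravi.
Likewise Tobi and Yara each reach Ravi by chaining the stated constraints.

Ayaan, Ingrid, June, Luca, Mei, Rosa, Tobi, Yara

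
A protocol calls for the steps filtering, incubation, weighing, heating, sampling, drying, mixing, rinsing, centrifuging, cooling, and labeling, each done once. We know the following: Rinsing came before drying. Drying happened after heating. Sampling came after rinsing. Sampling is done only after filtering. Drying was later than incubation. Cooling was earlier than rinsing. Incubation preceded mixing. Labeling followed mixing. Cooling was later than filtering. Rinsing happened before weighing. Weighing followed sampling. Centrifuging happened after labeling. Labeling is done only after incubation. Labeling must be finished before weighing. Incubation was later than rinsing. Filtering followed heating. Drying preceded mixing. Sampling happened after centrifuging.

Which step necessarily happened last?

weighing

Every other step has a chain of constraints placing it before weighing, so weighing is last.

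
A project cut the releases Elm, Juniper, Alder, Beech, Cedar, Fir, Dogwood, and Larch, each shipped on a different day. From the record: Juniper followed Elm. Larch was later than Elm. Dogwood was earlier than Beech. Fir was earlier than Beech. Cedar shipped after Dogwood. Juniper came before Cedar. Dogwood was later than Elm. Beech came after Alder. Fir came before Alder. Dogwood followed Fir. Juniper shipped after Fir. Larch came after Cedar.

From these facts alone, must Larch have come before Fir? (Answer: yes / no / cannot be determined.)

Tracing the constraints gives Fir → Juniper → Cedar → Larch, so Fir must come before Larch.
That means Larch cannot be before Fir.

no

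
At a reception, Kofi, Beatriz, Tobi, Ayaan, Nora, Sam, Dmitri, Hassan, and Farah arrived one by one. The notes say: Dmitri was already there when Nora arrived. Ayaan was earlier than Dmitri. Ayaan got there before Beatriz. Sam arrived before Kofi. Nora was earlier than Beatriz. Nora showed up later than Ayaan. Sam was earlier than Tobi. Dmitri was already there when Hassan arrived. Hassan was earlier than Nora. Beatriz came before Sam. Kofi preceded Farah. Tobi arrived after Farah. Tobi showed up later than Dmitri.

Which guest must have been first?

Ayaan

Ayaan has a chain of constraints placing them before every other guest, so Ayaan must be first.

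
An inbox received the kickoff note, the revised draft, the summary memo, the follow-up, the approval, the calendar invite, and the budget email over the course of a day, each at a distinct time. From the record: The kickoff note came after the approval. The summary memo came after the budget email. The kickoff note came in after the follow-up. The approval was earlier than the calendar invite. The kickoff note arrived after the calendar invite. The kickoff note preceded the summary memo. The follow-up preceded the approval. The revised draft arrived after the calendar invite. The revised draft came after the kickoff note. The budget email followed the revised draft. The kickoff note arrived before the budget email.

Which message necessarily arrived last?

the summary memo

Every other message has a chain of constraints placing it before the summary memo, so the summary memo is last.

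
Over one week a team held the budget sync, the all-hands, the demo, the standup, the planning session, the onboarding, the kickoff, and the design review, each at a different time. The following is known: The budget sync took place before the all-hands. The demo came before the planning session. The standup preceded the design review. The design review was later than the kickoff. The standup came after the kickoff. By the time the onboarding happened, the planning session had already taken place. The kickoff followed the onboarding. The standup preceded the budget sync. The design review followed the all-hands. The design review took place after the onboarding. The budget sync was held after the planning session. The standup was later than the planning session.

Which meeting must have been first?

The demo has a chain of constraints placing it before every other meeting, so the demo must be first.

the demo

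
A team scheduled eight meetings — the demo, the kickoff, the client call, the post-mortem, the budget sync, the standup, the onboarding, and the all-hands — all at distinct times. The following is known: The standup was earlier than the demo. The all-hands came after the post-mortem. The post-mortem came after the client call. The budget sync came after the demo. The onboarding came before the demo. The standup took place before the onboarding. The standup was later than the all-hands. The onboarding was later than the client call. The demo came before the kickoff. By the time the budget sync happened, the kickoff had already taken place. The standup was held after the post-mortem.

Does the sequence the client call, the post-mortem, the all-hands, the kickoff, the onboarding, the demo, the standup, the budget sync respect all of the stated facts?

no

The constraints require the standup before the onboarding, but in the proposed sequence the onboarding appears ahead of the standup. That one violation is enough.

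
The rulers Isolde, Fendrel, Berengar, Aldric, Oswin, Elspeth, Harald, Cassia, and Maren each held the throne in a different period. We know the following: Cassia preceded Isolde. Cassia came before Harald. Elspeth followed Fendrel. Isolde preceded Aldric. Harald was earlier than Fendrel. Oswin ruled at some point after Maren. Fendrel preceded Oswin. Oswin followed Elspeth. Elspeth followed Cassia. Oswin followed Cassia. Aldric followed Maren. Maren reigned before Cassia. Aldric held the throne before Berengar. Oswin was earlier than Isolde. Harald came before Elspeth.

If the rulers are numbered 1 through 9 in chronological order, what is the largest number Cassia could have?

2

Cassia must come before Aldric, Berengar, Elspeth, Fendrel, Harald, Isolde, and Oswin — 7 rulers forced after them.
Everything else can be placed before Cassia in some valid order, so Cassia can sit as late as position 9 − 7 = 2.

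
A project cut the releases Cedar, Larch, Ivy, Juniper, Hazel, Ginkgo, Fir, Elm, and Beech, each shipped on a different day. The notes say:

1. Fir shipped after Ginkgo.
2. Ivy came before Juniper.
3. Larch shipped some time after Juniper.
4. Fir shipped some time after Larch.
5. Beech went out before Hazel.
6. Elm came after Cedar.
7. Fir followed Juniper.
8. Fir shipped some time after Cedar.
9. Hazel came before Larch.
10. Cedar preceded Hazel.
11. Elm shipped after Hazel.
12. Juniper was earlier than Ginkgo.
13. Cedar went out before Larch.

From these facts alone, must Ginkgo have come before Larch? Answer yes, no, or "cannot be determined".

cannot be determined

No chain of stated constraints runs from Ginkgo to Larch, and none runs from Larch to Ginkgo either.
So the relative order of Ginkgo and Larch is not fixed by the given facts.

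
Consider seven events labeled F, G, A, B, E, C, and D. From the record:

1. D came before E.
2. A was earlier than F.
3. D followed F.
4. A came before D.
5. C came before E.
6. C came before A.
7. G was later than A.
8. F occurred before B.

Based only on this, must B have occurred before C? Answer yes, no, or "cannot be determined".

Tracing the constraints gives C → A → F → B, so C must come before B.
That means B cannot be before C.

no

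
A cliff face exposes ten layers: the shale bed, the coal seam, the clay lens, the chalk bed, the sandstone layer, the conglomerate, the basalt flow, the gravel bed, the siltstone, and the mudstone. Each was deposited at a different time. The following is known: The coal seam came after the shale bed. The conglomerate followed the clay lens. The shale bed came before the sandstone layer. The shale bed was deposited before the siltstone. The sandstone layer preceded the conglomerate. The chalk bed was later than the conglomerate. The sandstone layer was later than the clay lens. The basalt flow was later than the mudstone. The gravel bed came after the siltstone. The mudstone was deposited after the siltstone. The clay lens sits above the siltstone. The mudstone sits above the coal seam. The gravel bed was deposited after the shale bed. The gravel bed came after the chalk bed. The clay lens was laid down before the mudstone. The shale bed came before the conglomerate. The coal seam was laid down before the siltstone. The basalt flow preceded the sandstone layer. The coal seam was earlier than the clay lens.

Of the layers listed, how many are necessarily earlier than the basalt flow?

5

Directly stated before the basalt flow: the mudstone.
The clay lens reaches the basalt flow via the clay lens → the mudstone → the basalt flow.
The coal seam reaches the basalt flow via the coal seam → the mudstone → the basalt flow.
The shale bed reaches the basalt flow via the shale bed → the siltstone → the mudstone → the basalt flow.
Likewise the siltstone reaches the basalt flow by chaining the stated constraints.
No chain forces the chalk bed (or any of the others) ahead of the basalt flow.
That's the clay lens, the coal seam, the mudstone, the shale bed, and the siltstone — 5 in all.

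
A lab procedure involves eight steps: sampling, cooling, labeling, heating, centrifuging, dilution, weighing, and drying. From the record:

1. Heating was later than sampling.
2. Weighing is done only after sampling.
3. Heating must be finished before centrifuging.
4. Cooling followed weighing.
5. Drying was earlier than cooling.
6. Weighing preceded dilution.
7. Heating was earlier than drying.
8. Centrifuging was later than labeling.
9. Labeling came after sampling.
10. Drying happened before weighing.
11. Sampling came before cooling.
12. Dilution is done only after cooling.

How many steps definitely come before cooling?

4

Directly stated before cooling: drying, sampling, and weighing.
Heating reaches cooling via heating → drying → cooling.
No chain forces centrifuging (or any of the others) ahead of cooling.
That's drying, heating, sampling, and weighing — 4 in all.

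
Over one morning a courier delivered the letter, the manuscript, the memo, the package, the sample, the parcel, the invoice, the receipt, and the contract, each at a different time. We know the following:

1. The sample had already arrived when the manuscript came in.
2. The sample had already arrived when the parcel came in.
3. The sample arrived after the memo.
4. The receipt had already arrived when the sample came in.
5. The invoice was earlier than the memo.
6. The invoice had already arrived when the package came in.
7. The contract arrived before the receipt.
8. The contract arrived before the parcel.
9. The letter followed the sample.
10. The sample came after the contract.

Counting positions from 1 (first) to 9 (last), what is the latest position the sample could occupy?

6

The sample must come before the letter, the manuscript, and the parcel — 3 items forced after it.
Everything else can be placed before the sample in some valid order, so the sample can sit as late as position 9 − 3 = 6.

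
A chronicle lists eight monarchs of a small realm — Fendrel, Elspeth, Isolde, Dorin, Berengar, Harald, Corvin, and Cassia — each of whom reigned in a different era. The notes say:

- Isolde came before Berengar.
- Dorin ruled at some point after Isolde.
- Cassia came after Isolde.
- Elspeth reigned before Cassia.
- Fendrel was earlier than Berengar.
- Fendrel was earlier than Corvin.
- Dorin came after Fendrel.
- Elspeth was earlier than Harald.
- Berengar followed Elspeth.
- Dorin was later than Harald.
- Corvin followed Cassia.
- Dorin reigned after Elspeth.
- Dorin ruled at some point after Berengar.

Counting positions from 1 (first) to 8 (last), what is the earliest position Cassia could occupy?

3

Elspeth and Isolde must both come before Cassia — 2 forced predecessors.
Nothing else is forced ahead of Cassia, so their earliest slot is position 2 + 1 = 3.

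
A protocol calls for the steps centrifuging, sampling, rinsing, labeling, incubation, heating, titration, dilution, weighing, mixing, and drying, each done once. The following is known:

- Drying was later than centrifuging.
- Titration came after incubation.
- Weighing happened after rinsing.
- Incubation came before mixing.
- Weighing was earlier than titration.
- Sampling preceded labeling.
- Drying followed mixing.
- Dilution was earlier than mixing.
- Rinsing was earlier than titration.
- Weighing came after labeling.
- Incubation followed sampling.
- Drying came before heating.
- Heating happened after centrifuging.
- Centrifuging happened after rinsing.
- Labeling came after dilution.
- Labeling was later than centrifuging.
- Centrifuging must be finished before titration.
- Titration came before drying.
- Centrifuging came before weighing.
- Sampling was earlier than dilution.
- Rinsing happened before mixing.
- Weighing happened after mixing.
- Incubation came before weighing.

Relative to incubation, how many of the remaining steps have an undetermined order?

Forced before incubation: sampling; forced after incubation: drying, heating, mixing, titration, and weighing.
That leaves centrifuging, dilution, labeling, and rinsing with no forced order relative to incubation — 4.

4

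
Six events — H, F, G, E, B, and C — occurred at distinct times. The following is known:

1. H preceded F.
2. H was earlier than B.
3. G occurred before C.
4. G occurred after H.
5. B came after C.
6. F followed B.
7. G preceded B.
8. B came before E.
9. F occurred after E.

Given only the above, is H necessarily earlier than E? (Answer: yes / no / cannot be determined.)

Chain the constraints: H → B → E. Each link is directly stated, so H comes before E.

yes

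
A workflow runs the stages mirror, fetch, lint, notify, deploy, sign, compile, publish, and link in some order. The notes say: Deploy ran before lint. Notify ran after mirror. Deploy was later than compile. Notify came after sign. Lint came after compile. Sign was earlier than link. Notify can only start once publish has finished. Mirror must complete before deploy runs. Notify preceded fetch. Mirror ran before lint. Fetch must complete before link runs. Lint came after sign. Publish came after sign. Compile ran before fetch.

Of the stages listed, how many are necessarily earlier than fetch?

5

Directly stated before fetch: compile and notify.
Mirror reaches fetch via mirror → notify → fetch.
Publish reaches fetch via publish → notify → fetch.
Sign reaches fetch via sign → notify → fetch.
No chain forces deploy (or any of the others) ahead of fetch.
That's compile, mirror, notify, publish, and sign — 5 in all.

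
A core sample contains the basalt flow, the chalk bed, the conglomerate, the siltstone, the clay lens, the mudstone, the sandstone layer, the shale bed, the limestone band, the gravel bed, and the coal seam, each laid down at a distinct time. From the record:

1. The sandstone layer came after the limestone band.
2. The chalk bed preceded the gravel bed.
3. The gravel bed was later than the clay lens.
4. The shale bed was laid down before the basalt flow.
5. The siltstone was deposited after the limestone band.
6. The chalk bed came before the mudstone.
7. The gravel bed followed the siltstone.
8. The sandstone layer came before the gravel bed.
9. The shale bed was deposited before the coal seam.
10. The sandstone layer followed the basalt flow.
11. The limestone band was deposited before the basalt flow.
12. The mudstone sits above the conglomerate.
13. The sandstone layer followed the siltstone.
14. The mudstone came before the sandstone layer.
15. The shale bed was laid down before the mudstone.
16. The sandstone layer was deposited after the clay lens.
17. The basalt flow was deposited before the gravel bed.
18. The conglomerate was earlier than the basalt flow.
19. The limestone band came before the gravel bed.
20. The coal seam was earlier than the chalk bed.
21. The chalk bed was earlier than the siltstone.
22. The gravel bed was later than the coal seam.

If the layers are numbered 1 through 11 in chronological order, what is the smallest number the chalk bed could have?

The coal seam and the shale bed must both come before the chalk bed — 2 forced predecessors.
Nothing else is forced ahead of the chalk bed, so its earliest slot is position 2 + 1 = 3.

3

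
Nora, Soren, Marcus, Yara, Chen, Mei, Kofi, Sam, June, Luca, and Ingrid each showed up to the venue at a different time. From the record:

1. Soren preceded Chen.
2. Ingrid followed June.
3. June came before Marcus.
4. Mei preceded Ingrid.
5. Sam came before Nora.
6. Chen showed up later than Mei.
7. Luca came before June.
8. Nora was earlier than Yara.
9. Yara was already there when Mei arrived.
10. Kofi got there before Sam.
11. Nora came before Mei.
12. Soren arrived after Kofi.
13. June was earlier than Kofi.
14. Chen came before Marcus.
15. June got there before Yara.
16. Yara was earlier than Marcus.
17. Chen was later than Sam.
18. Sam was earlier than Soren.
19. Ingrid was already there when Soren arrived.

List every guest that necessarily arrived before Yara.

Directly stated before Yara: June and Nora.
Kofi reaches Yara via Kofi → Sam → Nora → Yara.
Luca reaches Yara via Luca → June → Yara.
Sam reaches Yara via Sam → Nora → Yara.

June, Kofi, Luca, Nora, Sam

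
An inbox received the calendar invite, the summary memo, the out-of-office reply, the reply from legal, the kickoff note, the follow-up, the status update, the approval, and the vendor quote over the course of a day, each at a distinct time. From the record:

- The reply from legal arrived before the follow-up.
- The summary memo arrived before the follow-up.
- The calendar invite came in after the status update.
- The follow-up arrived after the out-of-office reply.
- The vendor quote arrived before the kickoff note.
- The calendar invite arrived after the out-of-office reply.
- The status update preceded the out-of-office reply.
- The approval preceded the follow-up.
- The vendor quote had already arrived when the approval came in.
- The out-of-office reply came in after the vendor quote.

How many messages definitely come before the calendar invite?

Directly stated before the calendar invite: the out-of-office reply and the status update.
The vendor quote reaches the calendar invite via the vendor quote → the out-of-office reply → the calendar invite.
That's the out-of-office reply, the status update, and the vendor quote — 3 in all.

3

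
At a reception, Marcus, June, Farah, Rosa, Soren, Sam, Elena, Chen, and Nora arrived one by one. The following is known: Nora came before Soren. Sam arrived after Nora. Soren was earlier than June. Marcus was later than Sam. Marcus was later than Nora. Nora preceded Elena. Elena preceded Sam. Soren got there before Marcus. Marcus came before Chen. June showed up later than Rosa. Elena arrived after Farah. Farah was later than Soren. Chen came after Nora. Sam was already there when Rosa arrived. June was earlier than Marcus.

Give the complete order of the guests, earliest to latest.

The constraints fix every adjacent pair, so only one ordering works:
Nora → Soren → Farah → Elena → Sam → Rosa → June → Marcus → Chen.

Nora, Soren, Farah, Elena, Sam, Rosa, June, Marcus, Chen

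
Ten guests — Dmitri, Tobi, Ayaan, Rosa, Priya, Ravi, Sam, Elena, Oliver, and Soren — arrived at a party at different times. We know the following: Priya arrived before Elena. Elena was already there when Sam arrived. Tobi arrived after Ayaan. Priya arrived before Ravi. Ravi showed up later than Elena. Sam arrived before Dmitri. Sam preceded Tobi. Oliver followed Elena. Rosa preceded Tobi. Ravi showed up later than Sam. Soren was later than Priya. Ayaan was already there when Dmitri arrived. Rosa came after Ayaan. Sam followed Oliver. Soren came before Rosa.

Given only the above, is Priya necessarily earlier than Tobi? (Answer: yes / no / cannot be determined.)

Chain the constraints: Priya → Elena → Sam → Tobi. Each link is directly stated, so Priya comes before Tobi.

yes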